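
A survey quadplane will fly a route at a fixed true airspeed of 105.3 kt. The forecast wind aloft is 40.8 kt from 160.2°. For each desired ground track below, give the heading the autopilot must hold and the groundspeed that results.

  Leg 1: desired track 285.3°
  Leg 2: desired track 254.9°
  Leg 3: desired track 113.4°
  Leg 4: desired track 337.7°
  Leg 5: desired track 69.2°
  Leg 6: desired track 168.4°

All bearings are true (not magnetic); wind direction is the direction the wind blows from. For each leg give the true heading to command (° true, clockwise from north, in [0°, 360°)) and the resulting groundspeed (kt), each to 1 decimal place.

Leg 1: heading=266.8°, groundspeed=123.3 kt
Leg 2: heading=232.2°, groundspeed=100.5 kt
Leg 3: heading=129.8°, groundspeed=73.1 kt
Leg 4: heading=336.7°, groundspeed=146.0 kt
Leg 5: heading=92.0°, groundspeed=97.8 kt
Leg 6: heading=165.2°, groundspeed=64.8 kt

Leg 1: desired track 285.3°; wind correction -18.5° → command heading 266.8°, groundspeed 123.3 kt
Leg 2: desired track 254.9°; wind correction -22.7° → command heading 232.2°, groundspeed 100.5 kt
Leg 3: desired track 113.4°; wind correction +16.4° → command heading 129.8°, groundspeed 73.1 kt
Leg 4: desired track 337.7°; wind correction -1.0° → command heading 336.7°, groundspeed 146.0 kt
Leg 5: desired track 69.2°; wind correction +22.8° → command heading 92.0°, groundspeed 97.8 kt
Leg 6: desired track 168.4°; wind correction -3.2° → command heading 165.2°, groundspeed 64.8 kt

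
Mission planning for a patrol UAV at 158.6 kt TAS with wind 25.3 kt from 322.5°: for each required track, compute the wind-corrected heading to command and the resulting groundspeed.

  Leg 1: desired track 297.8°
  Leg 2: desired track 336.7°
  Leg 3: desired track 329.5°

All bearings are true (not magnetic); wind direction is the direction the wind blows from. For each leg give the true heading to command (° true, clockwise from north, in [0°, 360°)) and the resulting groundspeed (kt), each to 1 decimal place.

Leg 1: desired track 297.8°; wind correction +3.8° → command heading 301.6°, groundspeed 135.3 kt
Leg 2: desired track 336.7°; wind correction -2.2° → command heading 334.5°, groundspeed 134.0 kt
Leg 3: desired track 329.5°; wind correction -1.1° → command heading 328.4°, groundspeed 133.5 kt

Leg 1: heading=301.6°, groundspeed=135.3 kt
Leg 2: heading=334.5°, groundspeed=134.0 kt
Leg 3: heading=328.4°, groundspeed=133.5 kt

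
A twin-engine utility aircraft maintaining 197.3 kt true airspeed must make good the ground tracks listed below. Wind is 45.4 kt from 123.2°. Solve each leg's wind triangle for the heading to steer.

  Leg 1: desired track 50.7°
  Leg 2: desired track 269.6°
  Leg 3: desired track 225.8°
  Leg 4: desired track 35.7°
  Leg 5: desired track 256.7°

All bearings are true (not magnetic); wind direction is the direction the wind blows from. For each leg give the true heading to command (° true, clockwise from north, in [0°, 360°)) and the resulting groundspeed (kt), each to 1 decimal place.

Leg 1: heading=63.4°, groundspeed=178.8 kt
Leg 2: heading=262.3°, groundspeed=233.5 kt
Leg 3: heading=212.8°, groundspeed=202.2 kt
Leg 4: heading=49.0°, groundspeed=190.0 kt
Leg 5: heading=247.1°, groundspeed=225.8 kt

Leg 1: desired track 50.7°; wind correction +12.7° → command heading 63.4°, groundspeed 178.8 kt
Leg 2: desired track 269.6°; wind correction -7.3° → command heading 262.3°, groundspeed 233.5 kt
Leg 3: desired track 225.8°; wind correction -13.0° → command heading 212.8°, groundspeed 202.2 kt
Leg 4: desired track 35.7°; wind correction +13.3° → command heading 49.0°, groundspeed 190.0 kt
Leg 5: desired track 256.7°; wind correction -9.6° → command heading 247.1°, groundspeed 225.8 kt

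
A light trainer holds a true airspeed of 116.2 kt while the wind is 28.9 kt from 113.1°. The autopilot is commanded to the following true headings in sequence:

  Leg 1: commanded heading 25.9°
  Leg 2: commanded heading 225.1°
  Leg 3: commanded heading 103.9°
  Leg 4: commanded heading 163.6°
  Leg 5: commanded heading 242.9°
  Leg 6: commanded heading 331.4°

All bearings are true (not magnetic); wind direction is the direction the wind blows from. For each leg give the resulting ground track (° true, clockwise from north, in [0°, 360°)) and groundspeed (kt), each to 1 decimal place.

Leg 1: track=11.8°, groundspeed=118.4 kt
Leg 2: track=237.0°, groundspeed=129.8 kt
Leg 3: track=100.9°, groundspeed=87.8 kt
Leg 4: track=176.4°, groundspeed=100.3 kt
Leg 5: track=252.3°, groundspeed=136.5 kt
Leg 6: track=324.1°, groundspeed=140.0 kt

Leg 1: heading 25.9°; drift -14.1° → track 11.8°, groundspeed 118.4 kt
Leg 2: heading 225.1°; drift +11.9° → track 237.0°, groundspeed 129.8 kt
Leg 3: heading 103.9°; drift -3.0° → track 100.9°, groundspeed 87.8 kt
Leg 4: heading 163.6°; drift +12.8° → track 176.4°, groundspeed 100.3 kt
Leg 5: heading 242.9°; drift +9.4° → track 252.3°, groundspeed 136.5 kt
Leg 6: heading 331.4°; drift -7.3° → track 324.1°, groundspeed 140.0 kt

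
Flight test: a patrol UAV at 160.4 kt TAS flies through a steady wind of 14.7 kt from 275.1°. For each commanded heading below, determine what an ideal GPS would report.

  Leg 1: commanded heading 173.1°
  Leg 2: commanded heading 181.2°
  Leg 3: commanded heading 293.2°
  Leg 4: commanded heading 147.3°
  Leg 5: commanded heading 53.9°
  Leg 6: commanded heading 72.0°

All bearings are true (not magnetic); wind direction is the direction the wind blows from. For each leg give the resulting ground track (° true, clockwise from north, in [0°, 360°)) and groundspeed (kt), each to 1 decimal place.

Leg 1: track=168.1°, groundspeed=164.1 kt
Leg 2: track=176.0°, groundspeed=162.1 kt
Leg 3: track=295.0°, groundspeed=146.5 kt
Leg 4: track=143.4°, groundspeed=169.8 kt
Leg 5: track=57.1°, groundspeed=171.7 kt
Leg 6: track=73.9°, groundspeed=174.0 kt

Leg 1: heading 173.1°; drift -5.0° → track 168.1°, groundspeed 164.1 kt
Leg 2: heading 181.2°; drift -5.2° → track 176.0°, groundspeed 162.1 kt
Leg 3: heading 293.2°; drift +1.8° → track 295.0°, groundspeed 146.5 kt
Leg 4: heading 147.3°; drift -3.9° → track 143.4°, groundspeed 169.8 kt
Leg 5: heading 53.9°; drift +3.2° → track 57.1°, groundspeed 171.7 kt
Leg 6: heading 72.0°; drift +1.9° → track 73.9°, groundspeed 174.0 kt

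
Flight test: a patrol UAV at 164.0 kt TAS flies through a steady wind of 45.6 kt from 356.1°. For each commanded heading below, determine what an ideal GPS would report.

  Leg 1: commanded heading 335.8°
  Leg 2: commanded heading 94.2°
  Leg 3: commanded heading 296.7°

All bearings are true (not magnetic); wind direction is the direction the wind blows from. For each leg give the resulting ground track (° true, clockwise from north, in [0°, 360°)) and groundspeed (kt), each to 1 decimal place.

Leg 1: heading 335.8°; drift -7.4° → track 328.4°, groundspeed 122.3 kt
Leg 2: heading 94.2°; drift +14.8° → track 109.0°, groundspeed 176.3 kt
Leg 3: heading 296.7°; drift -15.6° → track 281.1°, groundspeed 146.2 kt

Leg 1: track=328.4°, groundspeed=122.3 kt
Leg 2: track=109.0°, groundspeed=176.3 kt
Leg 3: track=281.1°, groundspeed=146.2 kt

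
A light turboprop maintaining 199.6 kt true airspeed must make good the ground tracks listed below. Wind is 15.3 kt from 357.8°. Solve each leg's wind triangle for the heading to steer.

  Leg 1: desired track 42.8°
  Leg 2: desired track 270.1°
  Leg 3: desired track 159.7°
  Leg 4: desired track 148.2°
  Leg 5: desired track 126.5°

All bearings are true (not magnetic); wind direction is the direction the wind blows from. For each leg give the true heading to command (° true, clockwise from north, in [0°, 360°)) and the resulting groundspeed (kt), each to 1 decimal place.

Leg 1: desired track 42.8°; wind correction -3.1° → command heading 39.7°, groundspeed 188.5 kt
Leg 2: desired track 270.1°; wind correction +4.4° → command heading 274.5°, groundspeed 198.4 kt
Leg 3: desired track 159.7°; wind correction -1.4° → command heading 158.3°, groundspeed 214.1 kt
Leg 4: desired track 148.2°; wind correction -2.2° → command heading 146.0°, groundspeed 212.8 kt
Leg 5: desired track 126.5°; wind correction -3.4° → command heading 123.1°, groundspeed 208.8 kt

Leg 1: heading=39.7°, groundspeed=188.5 kt
Leg 2: heading=274.5°, groundspeed=198.4 kt
Leg 3: heading=158.3°, groundspeed=214.1 kt
Leg 4: heading=146.0°, groundspeed=212.8 kt
Leg 5: heading=123.1°, groundspeed=208.8 kt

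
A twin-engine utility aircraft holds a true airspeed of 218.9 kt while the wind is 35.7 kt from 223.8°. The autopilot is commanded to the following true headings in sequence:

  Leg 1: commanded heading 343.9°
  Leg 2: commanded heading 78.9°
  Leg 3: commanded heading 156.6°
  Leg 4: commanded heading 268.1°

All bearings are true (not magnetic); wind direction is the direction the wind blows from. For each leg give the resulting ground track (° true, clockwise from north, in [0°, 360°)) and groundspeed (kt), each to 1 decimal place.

Leg 1: heading 343.9°; drift +7.4° → track 351.3°, groundspeed 238.8 kt
Leg 2: heading 78.9°; drift -4.7° → track 74.2°, groundspeed 249.0 kt
Leg 3: heading 156.6°; drift -9.1° → track 147.5°, groundspeed 207.7 kt
Leg 4: heading 268.1°; drift +7.3° → track 275.4°, groundspeed 195.0 kt

Leg 1: track=351.3°, groundspeed=238.8 kt
Leg 2: track=74.2°, groundspeed=249.0 kt
Leg 3: track=147.5°, groundspeed=207.7 kt
Leg 4: track=275.4°, groundspeed=195.0 kt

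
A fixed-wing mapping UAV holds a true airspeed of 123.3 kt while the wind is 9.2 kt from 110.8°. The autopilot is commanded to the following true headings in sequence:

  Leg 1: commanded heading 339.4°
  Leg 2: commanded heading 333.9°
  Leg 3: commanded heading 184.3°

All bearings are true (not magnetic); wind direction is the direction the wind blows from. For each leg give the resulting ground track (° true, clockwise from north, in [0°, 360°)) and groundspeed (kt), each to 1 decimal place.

Leg 1: track=336.3°, groundspeed=129.6 kt
Leg 2: track=331.1°, groundspeed=130.2 kt
Leg 3: track=188.5°, groundspeed=121.0 kt

Leg 1: heading 339.4°; drift -3.1° → track 336.3°, groundspeed 129.6 kt
Leg 2: heading 333.9°; drift -2.8° → track 331.1°, groundspeed 130.2 kt
Leg 3: heading 184.3°; drift +4.2° → track 188.5°, groundspeed 121.0 kt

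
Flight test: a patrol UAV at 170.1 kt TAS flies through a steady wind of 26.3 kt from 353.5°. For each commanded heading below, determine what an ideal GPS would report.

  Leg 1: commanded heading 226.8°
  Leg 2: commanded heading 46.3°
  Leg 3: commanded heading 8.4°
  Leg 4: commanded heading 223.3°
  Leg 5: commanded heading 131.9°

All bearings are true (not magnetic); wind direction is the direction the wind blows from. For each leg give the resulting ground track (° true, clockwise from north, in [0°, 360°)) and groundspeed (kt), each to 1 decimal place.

Leg 1: track=220.3°, groundspeed=187.0 kt
Leg 2: track=54.0°, groundspeed=155.6 kt
Leg 3: track=11.1°, groundspeed=144.8 kt
Leg 4: track=217.2°, groundspeed=188.2 kt
Leg 5: track=137.2°, groundspeed=190.6 kt

Leg 1: heading 226.8°; drift -6.5° → track 220.3°, groundspeed 187.0 kt
Leg 2: heading 46.3°; drift +7.7° → track 54.0°, groundspeed 155.6 kt
Leg 3: heading 8.4°; drift +2.7° → track 11.1°, groundspeed 144.8 kt
Leg 4: heading 223.3°; drift -6.1° → track 217.2°, groundspeed 188.2 kt
Leg 5: heading 131.9°; drift +5.3° → track 137.2°, groundspeed 190.6 kt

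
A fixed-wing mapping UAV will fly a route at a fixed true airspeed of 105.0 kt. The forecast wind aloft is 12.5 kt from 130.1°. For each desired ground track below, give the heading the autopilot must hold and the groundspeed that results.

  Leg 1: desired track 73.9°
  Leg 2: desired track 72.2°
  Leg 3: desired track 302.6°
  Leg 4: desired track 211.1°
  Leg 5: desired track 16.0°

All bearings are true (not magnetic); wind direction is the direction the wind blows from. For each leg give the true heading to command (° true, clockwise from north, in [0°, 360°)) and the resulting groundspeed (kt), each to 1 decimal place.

Leg 1: desired track 73.9°; wind correction +5.7° → command heading 79.6°, groundspeed 97.5 kt
Leg 2: desired track 72.2°; wind correction +5.8° → command heading 78.0°, groundspeed 97.8 kt
Leg 3: desired track 302.6°; wind correction -0.9° → command heading 301.7°, groundspeed 117.4 kt
Leg 4: desired track 211.1°; wind correction -6.8° → command heading 204.3°, groundspeed 102.3 kt
Leg 5: desired track 16.0°; wind correction +6.2° → command heading 22.2°, groundspeed 109.5 kt

Leg 1: heading=79.6°, groundspeed=97.5 kt
Leg 2: heading=78.0°, groundspeed=97.8 kt
Leg 3: heading=301.7°, groundspeed=117.4 kt
Leg 4: heading=204.3°, groundspeed=102.3 kt
Leg 5: heading=22.2°, groundspeed=109.5 kt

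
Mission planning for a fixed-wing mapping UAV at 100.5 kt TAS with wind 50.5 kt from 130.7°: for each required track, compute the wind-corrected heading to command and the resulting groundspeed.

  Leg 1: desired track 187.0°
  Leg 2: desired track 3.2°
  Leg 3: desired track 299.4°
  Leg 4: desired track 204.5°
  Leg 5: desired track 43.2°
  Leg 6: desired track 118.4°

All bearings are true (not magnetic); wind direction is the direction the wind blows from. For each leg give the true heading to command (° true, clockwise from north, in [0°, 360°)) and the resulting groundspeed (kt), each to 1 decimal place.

Leg 1: heading=162.3°, groundspeed=63.3 kt
Leg 2: heading=26.7°, groundspeed=122.9 kt
Leg 3: heading=293.7°, groundspeed=149.5 kt
Leg 4: heading=175.6°, groundspeed=73.9 kt
Leg 5: heading=73.3°, groundspeed=84.7 kt
Leg 6: heading=124.5°, groundspeed=50.6 kt

Leg 1: desired track 187.0°; wind correction -24.7° → command heading 162.3°, groundspeed 63.3 kt
Leg 2: desired track 3.2°; wind correction +23.5° → command heading 26.7°, groundspeed 122.9 kt
Leg 3: desired track 299.4°; wind correction -5.7° → command heading 293.7°, groundspeed 149.5 kt
Leg 4: desired track 204.5°; wind correction -28.9° → command heading 175.6°, groundspeed 73.9 kt
Leg 5: desired track 43.2°; wind correction +30.1° → command heading 73.3°, groundspeed 84.7 kt
Leg 6: desired track 118.4°; wind correction +6.1° → command heading 124.5°, groundspeed 50.6 kt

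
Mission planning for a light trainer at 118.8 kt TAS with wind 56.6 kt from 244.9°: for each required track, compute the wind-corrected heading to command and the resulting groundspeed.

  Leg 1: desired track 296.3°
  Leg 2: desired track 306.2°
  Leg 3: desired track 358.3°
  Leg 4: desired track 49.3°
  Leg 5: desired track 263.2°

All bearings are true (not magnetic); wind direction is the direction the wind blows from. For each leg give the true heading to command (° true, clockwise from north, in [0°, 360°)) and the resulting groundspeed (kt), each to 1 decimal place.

Leg 1: desired track 296.3°; wind correction -21.9° → command heading 274.4°, groundspeed 74.9 kt
Leg 2: desired track 306.2°; wind correction -24.7° → command heading 281.5°, groundspeed 80.7 kt
Leg 3: desired track 358.3°; wind correction -25.9° → command heading 332.4°, groundspeed 129.3 kt
Leg 4: desired track 49.3°; wind correction -7.4° → command heading 41.9°, groundspeed 172.3 kt
Leg 5: desired track 263.2°; wind correction -8.6° → command heading 254.6°, groundspeed 63.7 kt

Leg 1: heading=274.4°, groundspeed=74.9 kt
Leg 2: heading=281.5°, groundspeed=80.7 kt
Leg 3: heading=332.4°, groundspeed=129.3 kt
Leg 4: heading=41.9°, groundspeed=172.3 kt
Leg 5: heading=254.6°, groundspeed=63.7 kt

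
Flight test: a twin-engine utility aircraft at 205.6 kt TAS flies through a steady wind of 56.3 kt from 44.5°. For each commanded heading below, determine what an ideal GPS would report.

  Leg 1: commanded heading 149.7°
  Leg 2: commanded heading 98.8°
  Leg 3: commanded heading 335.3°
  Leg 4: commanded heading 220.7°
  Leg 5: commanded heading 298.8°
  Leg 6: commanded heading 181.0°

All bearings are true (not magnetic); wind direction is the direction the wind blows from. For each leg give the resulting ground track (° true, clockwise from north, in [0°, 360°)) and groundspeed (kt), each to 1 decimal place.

Leg 1: track=163.6°, groundspeed=227.0 kt
Leg 2: track=113.6°, groundspeed=178.7 kt
Leg 3: track=319.5°, groundspeed=192.9 kt
Leg 4: track=221.5°, groundspeed=261.8 kt
Leg 5: track=285.0°, groundspeed=227.4 kt
Leg 6: track=189.9°, groundspeed=249.5 kt

Leg 1: heading 149.7°; drift +13.9° → track 163.6°, groundspeed 227.0 kt
Leg 2: heading 98.8°; drift +14.8° → track 113.6°, groundspeed 178.7 kt
Leg 3: heading 335.3°; drift -15.8° → track 319.5°, groundspeed 192.9 kt
Leg 4: heading 220.7°; drift +0.8° → track 221.5°, groundspeed 261.8 kt
Leg 5: heading 298.8°; drift -13.8° → track 285.0°, groundspeed 227.4 kt
Leg 6: heading 181.0°; drift +8.9° → track 189.9°, groundspeed 249.5 kt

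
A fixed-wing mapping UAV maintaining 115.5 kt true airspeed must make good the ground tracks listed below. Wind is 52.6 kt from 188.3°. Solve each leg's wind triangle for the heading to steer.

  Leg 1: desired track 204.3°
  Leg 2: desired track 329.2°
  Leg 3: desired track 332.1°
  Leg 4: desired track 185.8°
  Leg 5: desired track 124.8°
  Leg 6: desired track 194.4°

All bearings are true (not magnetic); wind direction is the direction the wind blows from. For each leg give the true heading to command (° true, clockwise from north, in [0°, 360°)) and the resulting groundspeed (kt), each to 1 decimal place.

Leg 1: desired track 204.3°; wind correction -7.2° → command heading 197.1°, groundspeed 64.0 kt
Leg 2: desired track 329.2°; wind correction -16.7° → command heading 312.5°, groundspeed 151.5 kt
Leg 3: desired track 332.1°; wind correction -15.6° → command heading 316.5°, groundspeed 153.7 kt
Leg 4: desired track 185.8°; wind correction +1.1° → command heading 186.9°, groundspeed 62.9 kt
Leg 5: desired track 124.8°; wind correction +24.1° → command heading 148.9°, groundspeed 82.0 kt
Leg 6: desired track 194.4°; wind correction -2.8° → command heading 191.6°, groundspeed 63.1 kt

Leg 1: heading=197.1°, groundspeed=64.0 kt
Leg 2: heading=312.5°, groundspeed=151.5 kt
Leg 3: heading=316.5°, groundspeed=153.7 kt
Leg 4: heading=186.9°, groundspeed=62.9 kt
Leg 5: heading=148.9°, groundspeed=82.0 kt
Leg 6: heading=191.6°, groundspeed=63.1 kt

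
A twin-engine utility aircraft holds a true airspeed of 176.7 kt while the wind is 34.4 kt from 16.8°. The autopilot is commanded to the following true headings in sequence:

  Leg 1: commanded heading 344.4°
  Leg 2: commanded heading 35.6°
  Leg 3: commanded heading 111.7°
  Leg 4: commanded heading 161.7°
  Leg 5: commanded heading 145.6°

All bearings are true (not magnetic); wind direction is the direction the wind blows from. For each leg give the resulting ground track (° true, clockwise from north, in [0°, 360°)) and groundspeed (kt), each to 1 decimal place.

Leg 1: heading 344.4°; drift -7.1° → track 337.3°, groundspeed 148.8 kt
Leg 2: heading 35.6°; drift +4.4° → track 40.0°, groundspeed 144.6 kt
Leg 3: heading 111.7°; drift +10.8° → track 122.5°, groundspeed 182.9 kt
Leg 4: heading 161.7°; drift +5.5° → track 167.2°, groundspeed 205.8 kt
Leg 5: heading 145.6°; drift +7.7° → track 153.3°, groundspeed 200.1 kt

Leg 1: track=337.3°, groundspeed=148.8 kt
Leg 2: track=40.0°, groundspeed=144.6 kt
Leg 3: track=122.5°, groundspeed=182.9 kt
Leg 4: track=167.2°, groundspeed=205.8 kt
Leg 5: track=153.3°, groundspeed=200.1 kt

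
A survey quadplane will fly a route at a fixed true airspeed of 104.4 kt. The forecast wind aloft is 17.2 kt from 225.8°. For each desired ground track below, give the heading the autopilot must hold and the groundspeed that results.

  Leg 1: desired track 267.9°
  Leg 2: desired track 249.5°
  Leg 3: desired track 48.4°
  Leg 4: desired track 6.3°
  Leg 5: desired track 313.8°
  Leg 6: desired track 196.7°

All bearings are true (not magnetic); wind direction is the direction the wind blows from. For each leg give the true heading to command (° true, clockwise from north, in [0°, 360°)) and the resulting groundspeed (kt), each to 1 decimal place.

Leg 1: desired track 267.9°; wind correction -6.3° → command heading 261.6°, groundspeed 91.0 kt
Leg 2: desired track 249.5°; wind correction -3.8° → command heading 245.7°, groundspeed 88.4 kt
Leg 3: desired track 48.4°; wind correction +0.4° → command heading 48.8°, groundspeed 121.6 kt
Leg 4: desired track 6.3°; wind correction -6.0° → command heading 0.3°, groundspeed 117.1 kt
Leg 5: desired track 313.8°; wind correction -9.5° → command heading 304.3°, groundspeed 102.4 kt
Leg 6: desired track 196.7°; wind correction +4.6° → command heading 201.3°, groundspeed 89.0 kt

Leg 1: heading=261.6°, groundspeed=91.0 kt
Leg 2: heading=245.7°, groundspeed=88.4 kt
Leg 3: heading=48.8°, groundspeed=121.6 kt
Leg 4: heading=0.3°, groundspeed=117.1 kt
Leg 5: heading=304.3°, groundspeed=102.4 kt
Leg 6: heading=201.3°, groundspeed=89.0 kt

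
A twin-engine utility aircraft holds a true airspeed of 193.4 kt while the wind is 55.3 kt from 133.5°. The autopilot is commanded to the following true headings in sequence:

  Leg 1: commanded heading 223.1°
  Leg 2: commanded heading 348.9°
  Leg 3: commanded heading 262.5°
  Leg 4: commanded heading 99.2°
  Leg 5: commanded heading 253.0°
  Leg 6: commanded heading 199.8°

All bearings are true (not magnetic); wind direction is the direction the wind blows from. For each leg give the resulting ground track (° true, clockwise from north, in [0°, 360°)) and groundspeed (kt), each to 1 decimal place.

Leg 1: heading 223.1°; drift +16.0° → track 239.1°, groundspeed 200.8 kt
Leg 2: heading 348.9°; drift -7.7° → track 341.2°, groundspeed 240.6 kt
Leg 3: heading 262.5°; drift +10.7° → track 273.2°, groundspeed 232.2 kt
Leg 4: heading 99.2°; drift -11.9° → track 87.3°, groundspeed 151.0 kt
Leg 5: heading 253.0°; drift +12.3° → track 265.3°, groundspeed 225.8 kt
Leg 6: heading 199.8°; drift +16.5° → track 216.3°, groundspeed 178.5 kt

Leg 1: track=239.1°, groundspeed=200.8 kt
Leg 2: track=341.2°, groundspeed=240.6 kt
Leg 3: track=273.2°, groundspeed=232.2 kt
Leg 4: track=87.3°, groundspeed=151.0 kt
Leg 5: track=265.3°, groundspeed=225.8 kt
Leg 6: track=216.3°, groundspeed=178.5 kt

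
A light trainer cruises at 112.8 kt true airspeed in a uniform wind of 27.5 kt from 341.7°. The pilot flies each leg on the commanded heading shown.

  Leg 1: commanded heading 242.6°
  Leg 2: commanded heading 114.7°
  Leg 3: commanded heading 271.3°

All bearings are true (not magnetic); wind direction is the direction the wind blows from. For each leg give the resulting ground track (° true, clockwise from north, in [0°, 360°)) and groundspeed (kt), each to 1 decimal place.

Leg 1: heading 242.6°; drift -13.1° → track 229.5°, groundspeed 120.3 kt
Leg 2: heading 114.7°; drift +8.7° → track 123.4°, groundspeed 133.1 kt
Leg 3: heading 271.3°; drift -14.0° → track 257.3°, groundspeed 106.8 kt

Leg 1: track=229.5°, groundspeed=120.3 kt
Leg 2: track=123.4°, groundspeed=133.1 kt
Leg 3: track=257.3°, groundspeed=106.8 kt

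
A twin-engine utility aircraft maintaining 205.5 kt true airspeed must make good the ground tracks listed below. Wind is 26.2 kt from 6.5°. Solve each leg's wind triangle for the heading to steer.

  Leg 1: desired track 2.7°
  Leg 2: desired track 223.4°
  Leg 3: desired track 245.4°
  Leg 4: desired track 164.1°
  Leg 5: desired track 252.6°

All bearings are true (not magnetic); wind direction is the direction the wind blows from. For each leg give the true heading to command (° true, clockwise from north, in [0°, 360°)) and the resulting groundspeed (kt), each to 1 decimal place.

Leg 1: heading=3.2°, groundspeed=179.4 kt
Leg 2: heading=227.8°, groundspeed=225.8 kt
Leg 3: heading=251.7°, groundspeed=217.8 kt
Leg 4: heading=161.3°, groundspeed=229.5 kt
Leg 5: heading=259.3°, groundspeed=214.7 kt

Leg 1: desired track 2.7°; wind correction +0.5° → command heading 3.2°, groundspeed 179.4 kt
Leg 2: desired track 223.4°; wind correction +4.4° → command heading 227.8°, groundspeed 225.8 kt
Leg 3: desired track 245.4°; wind correction +6.3° → command heading 251.7°, groundspeed 217.8 kt
Leg 4: desired track 164.1°; wind correction -2.8° → command heading 161.3°, groundspeed 229.5 kt
Leg 5: desired track 252.6°; wind correction +6.7° → command heading 259.3°, groundspeed 214.7 kt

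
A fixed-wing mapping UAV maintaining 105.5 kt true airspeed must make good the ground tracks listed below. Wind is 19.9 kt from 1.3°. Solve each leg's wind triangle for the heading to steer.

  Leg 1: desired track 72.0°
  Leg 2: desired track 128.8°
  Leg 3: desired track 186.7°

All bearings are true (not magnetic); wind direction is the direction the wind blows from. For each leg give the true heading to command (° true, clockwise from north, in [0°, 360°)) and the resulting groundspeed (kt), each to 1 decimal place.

Leg 1: heading=61.7°, groundspeed=97.2 kt
Leg 2: heading=120.2°, groundspeed=116.4 kt
Leg 3: heading=187.7°, groundspeed=125.3 kt

Leg 1: desired track 72.0°; wind correction -10.3° → command heading 61.7°, groundspeed 97.2 kt
Leg 2: desired track 128.8°; wind correction -8.6° → command heading 120.2°, groundspeed 116.4 kt
Leg 3: desired track 186.7°; wind correction +1.0° → command heading 187.7°, groundspeed 125.3 kt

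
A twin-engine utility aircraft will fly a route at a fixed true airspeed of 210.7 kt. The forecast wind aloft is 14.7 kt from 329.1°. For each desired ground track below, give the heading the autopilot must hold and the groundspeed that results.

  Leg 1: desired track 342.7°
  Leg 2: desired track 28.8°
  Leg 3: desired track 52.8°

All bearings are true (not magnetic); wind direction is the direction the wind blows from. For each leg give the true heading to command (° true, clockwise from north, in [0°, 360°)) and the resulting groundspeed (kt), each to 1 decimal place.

Leg 1: heading=341.8°, groundspeed=196.4 kt
Leg 2: heading=25.3°, groundspeed=202.9 kt
Leg 3: heading=48.8°, groundspeed=208.6 kt

Leg 1: desired track 342.7°; wind correction -0.9° → command heading 341.8°, groundspeed 196.4 kt
Leg 2: desired track 28.8°; wind correction -3.5° → command heading 25.3°, groundspeed 202.9 kt
Leg 3: desired track 52.8°; wind correction -4.0° → command heading 48.8°, groundspeed 208.6 kt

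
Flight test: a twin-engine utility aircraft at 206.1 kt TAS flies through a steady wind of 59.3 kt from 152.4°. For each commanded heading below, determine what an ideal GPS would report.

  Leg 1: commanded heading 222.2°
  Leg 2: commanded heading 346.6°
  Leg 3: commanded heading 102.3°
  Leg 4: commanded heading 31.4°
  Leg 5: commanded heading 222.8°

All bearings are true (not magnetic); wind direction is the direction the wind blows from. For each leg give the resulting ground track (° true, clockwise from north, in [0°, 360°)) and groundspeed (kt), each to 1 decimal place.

Leg 1: track=238.9°, groundspeed=193.8 kt
Leg 2: track=343.4°, groundspeed=264.0 kt
Leg 3: track=87.2°, groundspeed=174.1 kt
Leg 4: track=19.3°, groundspeed=242.0 kt
Leg 5: track=239.5°, groundspeed=194.4 kt

Leg 1: heading 222.2°; drift +16.7° → track 238.9°, groundspeed 193.8 kt
Leg 2: heading 346.6°; drift -3.2° → track 343.4°, groundspeed 264.0 kt
Leg 3: heading 102.3°; drift -15.1° → track 87.2°, groundspeed 174.1 kt
Leg 4: heading 31.4°; drift -12.1° → track 19.3°, groundspeed 242.0 kt
Leg 5: heading 222.8°; drift +16.7° → track 239.5°, groundspeed 194.4 kt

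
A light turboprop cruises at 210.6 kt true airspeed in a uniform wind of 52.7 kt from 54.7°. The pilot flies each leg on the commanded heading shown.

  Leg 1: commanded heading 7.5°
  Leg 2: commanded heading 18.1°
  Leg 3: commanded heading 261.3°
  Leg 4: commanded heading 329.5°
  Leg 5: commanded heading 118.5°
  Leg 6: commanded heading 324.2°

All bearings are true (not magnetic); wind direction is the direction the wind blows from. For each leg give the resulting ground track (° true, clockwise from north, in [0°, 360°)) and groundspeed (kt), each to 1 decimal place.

Leg 1: track=355.0°, groundspeed=179.0 kt
Leg 2: track=7.5°, groundspeed=171.2 kt
Leg 3: track=256.1°, groundspeed=258.8 kt
Leg 4: track=315.2°, groundspeed=212.8 kt
Leg 5: track=132.7°, groundspeed=193.2 kt
Leg 6: track=310.2°, groundspeed=217.5 kt

Leg 1: heading 7.5°; drift -12.5° → track 355.0°, groundspeed 179.0 kt
Leg 2: heading 18.1°; drift -10.6° → track 7.5°, groundspeed 171.2 kt
Leg 3: heading 261.3°; drift -5.2° → track 256.1°, groundspeed 258.8 kt
Leg 4: heading 329.5°; drift -14.3° → track 315.2°, groundspeed 212.8 kt
Leg 5: heading 118.5°; drift +14.2° → track 132.7°, groundspeed 193.2 kt
Leg 6: heading 324.2°; drift -14.0° → track 310.2°, groundspeed 217.5 kt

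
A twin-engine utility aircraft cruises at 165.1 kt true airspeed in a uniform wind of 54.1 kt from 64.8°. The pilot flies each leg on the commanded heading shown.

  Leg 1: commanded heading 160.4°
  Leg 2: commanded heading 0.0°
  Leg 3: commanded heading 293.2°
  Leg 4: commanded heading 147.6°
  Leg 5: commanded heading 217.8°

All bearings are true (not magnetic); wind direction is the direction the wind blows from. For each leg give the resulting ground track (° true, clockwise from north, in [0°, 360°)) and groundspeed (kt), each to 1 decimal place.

Leg 1: heading 160.4°; drift +17.5° → track 177.9°, groundspeed 178.7 kt
Leg 2: heading 0.0°; drift -19.0° → track 341.0°, groundspeed 150.3 kt
Leg 3: heading 293.2°; drift -11.4° → track 281.8°, groundspeed 205.0 kt
Leg 4: heading 147.6°; drift +18.7° → track 166.3°, groundspeed 167.2 kt
Leg 5: heading 217.8°; drift +6.6° → track 224.4°, groundspeed 214.7 kt

Leg 1: track=177.9°, groundspeed=178.7 kt
Leg 2: track=341.0°, groundspeed=150.3 kt
Leg 3: track=281.8°, groundspeed=205.0 kt
Leg 4: track=166.3°, groundspeed=167.2 kt
Leg 5: track=224.4°, groundspeed=214.7 kt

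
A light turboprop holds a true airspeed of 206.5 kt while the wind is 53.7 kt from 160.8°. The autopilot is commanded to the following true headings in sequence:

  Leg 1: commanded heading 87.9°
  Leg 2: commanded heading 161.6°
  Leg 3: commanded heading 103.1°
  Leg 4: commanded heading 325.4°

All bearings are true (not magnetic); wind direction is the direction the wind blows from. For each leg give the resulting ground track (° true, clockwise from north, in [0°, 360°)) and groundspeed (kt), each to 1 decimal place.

Leg 1: heading 87.9°; drift -15.1° → track 72.8°, groundspeed 197.5 kt
Leg 2: heading 161.6°; drift +0.3° → track 161.9°, groundspeed 152.8 kt
Leg 3: heading 103.1°; drift -14.3° → track 88.8°, groundspeed 183.5 kt
Leg 4: heading 325.4°; drift +3.2° → track 328.6°, groundspeed 258.7 kt

Leg 1: track=72.8°, groundspeed=197.5 kt
Leg 2: track=161.9°, groundspeed=152.8 kt
Leg 3: track=88.8°, groundspeed=183.5 kt
Leg 4: track=328.6°, groundspeed=258.7 kt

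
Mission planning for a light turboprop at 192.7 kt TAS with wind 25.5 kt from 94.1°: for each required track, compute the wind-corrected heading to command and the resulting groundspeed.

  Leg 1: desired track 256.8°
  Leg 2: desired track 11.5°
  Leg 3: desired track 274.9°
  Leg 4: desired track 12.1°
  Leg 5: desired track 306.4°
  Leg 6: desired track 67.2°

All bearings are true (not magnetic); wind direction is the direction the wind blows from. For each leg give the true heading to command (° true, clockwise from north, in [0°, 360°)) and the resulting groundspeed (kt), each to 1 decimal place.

Leg 1: heading=254.5°, groundspeed=216.9 kt
Leg 2: heading=19.0°, groundspeed=187.7 kt
Leg 3: heading=275.0°, groundspeed=218.2 kt
Leg 4: heading=19.6°, groundspeed=187.5 kt
Leg 5: heading=310.5°, groundspeed=213.8 kt
Leg 6: heading=70.6°, groundspeed=169.6 kt

Leg 1: desired track 256.8°; wind correction -2.3° → command heading 254.5°, groundspeed 216.9 kt
Leg 2: desired track 11.5°; wind correction +7.5° → command heading 19.0°, groundspeed 187.7 kt
Leg 3: desired track 274.9°; wind correction +0.1° → command heading 275.0°, groundspeed 218.2 kt
Leg 4: desired track 12.1°; wind correction +7.5° → command heading 19.6°, groundspeed 187.5 kt
Leg 5: desired track 306.4°; wind correction +4.1° → command heading 310.5°, groundspeed 213.8 kt
Leg 6: desired track 67.2°; wind correction +3.4° → command heading 70.6°, groundspeed 169.6 kt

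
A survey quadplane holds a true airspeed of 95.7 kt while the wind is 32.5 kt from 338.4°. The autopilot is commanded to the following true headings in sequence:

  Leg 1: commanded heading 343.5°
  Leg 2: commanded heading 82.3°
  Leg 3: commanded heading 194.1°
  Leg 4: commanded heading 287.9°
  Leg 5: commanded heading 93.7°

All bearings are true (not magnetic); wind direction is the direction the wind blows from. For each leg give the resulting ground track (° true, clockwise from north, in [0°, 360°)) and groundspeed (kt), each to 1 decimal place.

Leg 1: heading 343.5°; drift +2.6° → track 346.1°, groundspeed 63.4 kt
Leg 2: heading 82.3°; drift +17.0° → track 99.3°, groundspeed 108.2 kt
Leg 3: heading 194.1°; drift -8.8° → track 185.3°, groundspeed 123.6 kt
Leg 4: heading 287.9°; drift -18.5° → track 269.4°, groundspeed 79.1 kt
Leg 5: heading 93.7°; drift +15.0° → track 108.7°, groundspeed 113.5 kt

Leg 1: track=346.1°, groundspeed=63.4 kt
Leg 2: track=99.3°, groundspeed=108.2 kt
Leg 3: track=185.3°, groundspeed=123.6 kt
Leg 4: track=269.4°, groundspeed=79.1 kt
Leg 5: track=108.7°, groundspeed=113.5 kt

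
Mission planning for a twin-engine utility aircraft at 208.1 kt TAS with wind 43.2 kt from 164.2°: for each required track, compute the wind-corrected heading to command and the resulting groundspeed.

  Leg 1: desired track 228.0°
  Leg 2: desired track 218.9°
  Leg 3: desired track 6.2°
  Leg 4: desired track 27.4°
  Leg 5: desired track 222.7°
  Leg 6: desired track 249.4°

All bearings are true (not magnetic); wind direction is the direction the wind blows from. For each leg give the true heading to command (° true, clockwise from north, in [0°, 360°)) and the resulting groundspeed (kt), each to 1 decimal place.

Leg 1: heading=217.3°, groundspeed=185.4 kt
Leg 2: heading=209.1°, groundspeed=180.1 kt
Leg 3: heading=10.7°, groundspeed=247.5 kt
Leg 4: heading=35.6°, groundspeed=237.5 kt
Leg 5: heading=212.5°, groundspeed=182.2 kt
Leg 6: heading=237.5°, groundspeed=200.0 kt

Leg 1: desired track 228.0°; wind correction -10.7° → command heading 217.3°, groundspeed 185.4 kt
Leg 2: desired track 218.9°; wind correction -9.8° → command heading 209.1°, groundspeed 180.1 kt
Leg 3: desired track 6.2°; wind correction +4.5° → command heading 10.7°, groundspeed 247.5 kt
Leg 4: desired track 27.4°; wind correction +8.2° → command heading 35.6°, groundspeed 237.5 kt
Leg 5: desired track 222.7°; wind correction -10.2° → command heading 212.5°, groundspeed 182.2 kt
Leg 6: desired track 249.4°; wind correction -11.9° → command heading 237.5°, groundspeed 200.0 kt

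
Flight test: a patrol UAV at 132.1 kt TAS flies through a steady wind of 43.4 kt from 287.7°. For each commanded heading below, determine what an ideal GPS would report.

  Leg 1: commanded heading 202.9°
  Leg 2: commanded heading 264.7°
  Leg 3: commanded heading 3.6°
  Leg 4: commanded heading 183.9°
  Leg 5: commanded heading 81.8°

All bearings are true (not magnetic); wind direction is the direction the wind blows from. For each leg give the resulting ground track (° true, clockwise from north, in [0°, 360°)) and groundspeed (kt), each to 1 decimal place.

Leg 1: heading 202.9°; drift -18.6° → track 184.3°, groundspeed 135.3 kt
Leg 2: heading 264.7°; drift -10.4° → track 254.3°, groundspeed 93.7 kt
Leg 3: heading 3.6°; drift +19.1° → track 22.7°, groundspeed 128.6 kt
Leg 4: heading 183.9°; drift -16.5° → track 167.4°, groundspeed 148.6 kt
Leg 5: heading 81.8°; drift +6.3° → track 88.1°, groundspeed 172.2 kt

Leg 1: track=184.3°, groundspeed=135.3 kt
Leg 2: track=254.3°, groundspeed=93.7 kt
Leg 3: track=22.7°, groundspeed=128.6 kt
Leg 4: track=167.4°, groundspeed=148.6 kt
Leg 5: track=88.1°, groundspeed=172.2 kt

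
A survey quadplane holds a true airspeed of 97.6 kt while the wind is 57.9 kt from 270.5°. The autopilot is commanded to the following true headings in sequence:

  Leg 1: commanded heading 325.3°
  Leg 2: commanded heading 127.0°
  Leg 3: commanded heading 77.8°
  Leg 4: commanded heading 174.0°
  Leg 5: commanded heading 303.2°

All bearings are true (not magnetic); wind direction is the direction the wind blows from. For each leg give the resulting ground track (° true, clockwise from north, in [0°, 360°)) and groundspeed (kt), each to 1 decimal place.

Leg 1: track=1.7°, groundspeed=79.8 kt
Leg 2: track=113.6°, groundspeed=148.2 kt
Leg 3: track=82.5°, groundspeed=154.6 kt
Leg 4: track=145.1°, groundspeed=119.0 kt
Leg 5: track=335.8°, groundspeed=58.0 kt

Leg 1: heading 325.3°; drift +36.4° → track 1.7°, groundspeed 79.8 kt
Leg 2: heading 127.0°; drift -13.4° → track 113.6°, groundspeed 148.2 kt
Leg 3: heading 77.8°; drift +4.7° → track 82.5°, groundspeed 154.6 kt
Leg 4: heading 174.0°; drift -28.9° → track 145.1°, groundspeed 119.0 kt
Leg 5: heading 303.2°; drift +32.6° → track 335.8°, groundspeed 58.0 kt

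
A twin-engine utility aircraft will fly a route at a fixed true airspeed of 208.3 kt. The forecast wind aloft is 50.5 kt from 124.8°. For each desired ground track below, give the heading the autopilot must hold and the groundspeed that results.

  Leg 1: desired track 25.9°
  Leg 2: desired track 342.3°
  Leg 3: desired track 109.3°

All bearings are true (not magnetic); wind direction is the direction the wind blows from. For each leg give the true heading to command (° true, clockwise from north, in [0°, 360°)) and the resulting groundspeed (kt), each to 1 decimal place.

Leg 1: desired track 25.9°; wind correction +13.9° → command heading 39.8°, groundspeed 210.0 kt
Leg 2: desired track 342.3°; wind correction +8.5° → command heading 350.8°, groundspeed 246.1 kt
Leg 3: desired track 109.3°; wind correction +3.7° → command heading 113.0°, groundspeed 159.2 kt

Leg 1: heading=39.8°, groundspeed=210.0 kt
Leg 2: heading=350.8°, groundspeed=246.1 kt
Leg 3: heading=113.0°, groundspeed=159.2 kt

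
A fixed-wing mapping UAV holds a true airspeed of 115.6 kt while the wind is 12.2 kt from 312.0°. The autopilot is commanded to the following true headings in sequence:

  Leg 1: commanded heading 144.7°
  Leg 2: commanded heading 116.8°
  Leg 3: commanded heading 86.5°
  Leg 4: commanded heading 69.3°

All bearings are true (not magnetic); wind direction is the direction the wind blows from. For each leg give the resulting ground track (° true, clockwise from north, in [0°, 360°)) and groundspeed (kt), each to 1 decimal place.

Leg 1: heading 144.7°; drift -1.2° → track 143.5°, groundspeed 127.5 kt
Leg 2: heading 116.8°; drift +1.4° → track 118.2°, groundspeed 127.4 kt
Leg 3: heading 86.5°; drift +4.0° → track 90.5°, groundspeed 124.5 kt
Leg 4: heading 69.3°; drift +5.1° → track 74.4°, groundspeed 121.7 kt

Leg 1: track=143.5°, groundspeed=127.5 kt
Leg 2: track=118.2°, groundspeed=127.4 kt
Leg 3: track=90.5°, groundspeed=124.5 kt
Leg 4: track=74.4°, groundspeed=121.7 kt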